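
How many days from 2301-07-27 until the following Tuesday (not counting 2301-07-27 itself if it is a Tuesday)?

3

Jul 27, 2301 is a Saturday.
From Saturday to the next Tuesday is 3 days.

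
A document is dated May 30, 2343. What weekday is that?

Doomsday rule: the anchor day for the 2300s is Wednesday. For year 43: 43÷12 = 3 r 7, and 7÷4 = 1, so 3+7+1 = 11.
Wednesday + 11 ≡ Sunday — that's 2343's doomsday.
In May the doomsday date is May 9.
May 30 is 21 days after May 9; 21 mod 7 = 0, so Sunday + 0 = Sunday.

Sunday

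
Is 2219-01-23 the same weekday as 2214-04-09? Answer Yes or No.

From Apr 9, 2214 to Jan 23, 2219 is 1750 days.
1750 mod 7 = 0, so they are the same weekday.
(Apr 9, 2214 is a Saturday; Jan 23, 2219 is a Saturday.)

Yes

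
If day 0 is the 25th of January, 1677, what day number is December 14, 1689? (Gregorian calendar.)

4706

Jan 25, 1677 → Jan 25, 1678: 365 days.
Jan 25, 1678 → Jan 25, 1679: 365 days.
Jan 25, 1679 → Jan 25, 1680: 365 days.
Jan 25, 1680 → Jan 25, 1681: 366 days (Feb 29, 1680 is in that span).
Jan 25, 1681 → Jan 25, 1682: 365 days.
Jan 25, 1682 → Jan 25, 1683: 365 days.
Jan 25, 1683 → Jan 25, 1684: 365 days.
Jan 25, 1684 → Jan 25, 1685: 366 days (Feb 29, 1684 is in that span).
Jan 25, 1685 → Jan 25, 1686: 365 days.
Jan 25, 1686 → Jan 25, 1687: 365 days.
Jan 25, 1687 → Jan 25, 1688: 365 days.
Jan 25, 1688 → Jan 25, 1689: 366 days (Feb 29, 1688 is in that span).
Jan 25, 1689 → Feb 25, 1689: 31 days (January has 31).
Feb 25, 1689 → Mar 25, 1689: 28 days (February has 28).
Mar 25, 1689 → Apr 25, 1689: 31 days (March has 31).
Apr 25, 1689 → May 25, 1689: 30 days (April has 30).
May 25, 1689 → Jun 25, 1689: 31 days (May has 31).
Jun 25, 1689 → Jul 25, 1689: 30 days (June has 30).
Jul 25, 1689 → Aug 25, 1689: 31 days (July has 31).
Aug 25, 1689 → Sep 25, 1689: 31 days (August has 31).
Sep 25, 1689 → Oct 25, 1689: 30 days (September has 30).
Oct 25, 1689 → Nov 25, 1689: 31 days (October has 31).
Nov 25, 1689 → Dec 14, 1689: 19 days.
Total: 4706 days.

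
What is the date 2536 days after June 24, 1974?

June 3, 1981

+365 (one year) → Jun 24, 1975 (2171 left).
+366 (one year; includes Feb 29, 1976) → Jun 24, 1976 (1805 left).
+365 (one year) → Jun 24, 1977 (1440 left).
+365 (one year) → Jun 24, 1978 (1075 left).
+365 (one year) → Jun 24, 1979 (710 left).
+366 (one year; includes Feb 29, 1980) → Jun 24, 1980 (344 left).
Jun has 30 days: +7 → Jul 1, 1980 (337 left).
Jul has 31 days: +31 → Aug 1, 1980 (306 left).
Aug has 31 days: +31 → Sep 1, 1980 (275 left).
Sep has 30 days: +30 → Oct 1, 1980 (245 left).
Oct has 31 days: +31 → Nov 1, 1980 (214 left).
Nov has 30 days: +30 → Dec 1, 1980 (184 left).
Dec has 31 days: +31 → Jan 1, 1981 (153 left).
Jan has 31 days: +31 → Feb 1, 1981 (122 left).
Feb has 28 days: +28 → Mar 1, 1981 (94 left).
Mar has 31 days: +31 → Apr 1, 1981 (63 left).
Apr has 30 days: +30 → May 1, 1981 (33 left).
May has 31 days: +31 → Jun 1, 1981 (2 left).
+2 → Jun 3, 1981.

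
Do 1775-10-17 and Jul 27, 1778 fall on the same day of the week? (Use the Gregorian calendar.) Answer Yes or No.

From Oct 17, 1775 to Jul 27, 1778 is 1014 days.
1014 mod 7 = 6, so they are different weekdays.
(Oct 17, 1775 is a Tuesday; Jul 27, 1778 is a Monday.)

No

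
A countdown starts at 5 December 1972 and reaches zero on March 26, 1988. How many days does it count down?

Dec 5, 1972 → Dec 5, 1973: 365 days.
Dec 5, 1973 → Dec 5, 1974: 365 days.
Dec 5, 1974 → Dec 5, 1975: 365 days.
Dec 5, 1975 → Dec 5, 1976: 366 days (Feb 29, 1976 is in that span).
Dec 5, 1976 → Dec 5, 1977: 365 days.
Dec 5, 1977 → Dec 5, 1978: 365 days.
Dec 5, 1978 → Dec 5, 1979: 365 days.
Dec 5, 1979 → Dec 5, 1980: 366 days (Feb 29, 1980 is in that span).
Dec 5, 1980 → Dec 5, 1981: 365 days.
Dec 5, 1981 → Dec 5, 1982: 365 days.
Dec 5, 1982 → Dec 5, 1983: 365 days.
Dec 5, 1983 → Dec 5, 1984: 366 days (Feb 29, 1984 is in that span).
Dec 5, 1984 → Dec 5, 1985: 365 days.
Dec 5, 1985 → Dec 5, 1986: 365 days.
Dec 5, 1986 → Dec 5, 1987: 365 days.
Dec 5, 1987 → Jan 5, 1988: 31 days (December has 31).
Jan 5, 1988 → Feb 5, 1988: 31 days (January has 31).
Feb 5, 1988 → Mar 5, 1988: 29 days (February has 29).
Mar 5, 1988 → Mar 26, 1988: 21 days.
Total: 5590 days.

5590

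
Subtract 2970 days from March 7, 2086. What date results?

January 18, 2078

−365 (one year) → Mar 7, 2085 (2605 left).
−365 (one year) → Mar 7, 2084 (2240 left).
−366 (one year; includes Feb 29, 2084) → Mar 7, 2083 (1874 left).
−365 (one year) → Mar 7, 2082 (1509 left).
−365 (one year) → Mar 7, 2081 (1144 left).
−365 (one year) → Mar 7, 2080 (779 left).
−366 (one year; includes Feb 29, 2080) → Mar 7, 2079 (413 left).
−365 (one year) → Mar 7, 2078 (48 left).
−7 → Feb 28, 2078 (end of Feb, 28 days; 41 left).
−28 → Jan 31, 2078 (end of Jan, 31 days; 13 left).
−13 → Jan 18, 2078.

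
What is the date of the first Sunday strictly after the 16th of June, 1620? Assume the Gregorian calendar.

Jun 16, 1620 is a Tuesday.
From Tuesday to the next Sunday is 5 days.
Jun 16, 1620 + 5 = Jun 21, 1620.

June 21, 1620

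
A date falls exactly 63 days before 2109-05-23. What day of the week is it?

Thursday

May 23, 2109 is a Thursday.
63 mod 7 = 0, so 63 days before a Thursday is Thursday − 0 = Thursday.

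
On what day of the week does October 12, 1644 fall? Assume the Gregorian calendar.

Wednesday

Doomsday rule: the anchor day for the 1600s is Tuesday. For year 44: 44÷12 = 3 r 8, and 8÷4 = 2, so 3+8+2 = 13.
Tuesday + 13 ≡ Monday — that's 1644's doomsday.
In October the doomsday date is Oct 10.
Oct 12 is 2 days after Oct 10; 2 mod 7 = 2, so Monday + 2 = Wednesday.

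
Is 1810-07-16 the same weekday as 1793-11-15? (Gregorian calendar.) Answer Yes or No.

From Nov 15, 1793 to Jul 16, 1810 is 6086 days.
6086 mod 7 = 3, so they are different weekdays.
(Nov 15, 1793 is a Friday; Jul 16, 1810 is a Monday.)

No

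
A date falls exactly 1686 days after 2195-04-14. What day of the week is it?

Apr 14, 2195 is a Tuesday.
1686 mod 7 = 6, so 1686 days after a Tuesday is Tuesday + 6 = Monday.

Monday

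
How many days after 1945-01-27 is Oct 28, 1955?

3926

Jan 27, 1945 → Jan 27, 1946: 365 days.
Jan 27, 1946 → Jan 27, 1947: 365 days.
Jan 27, 1947 → Jan 27, 1948: 365 days.
Jan 27, 1948 → Jan 27, 1949: 366 days (Feb 29, 1948 is in that span).
Jan 27, 1949 → Jan 27, 1950: 365 days.
Jan 27, 1950 → Jan 27, 1951: 365 days.
Jan 27, 1951 → Jan 27, 1952: 365 days.
Jan 27, 1952 → Jan 27, 1953: 366 days (Feb 29, 1952 is in that span).
Jan 27, 1953 → Jan 27, 1954: 365 days.
Jan 27, 1954 → Jan 27, 1955: 365 days.
Jan 27, 1955 → Feb 27, 1955: 31 days (January has 31).
Feb 27, 1955 → Mar 27, 1955: 28 days (February has 28).
Mar 27, 1955 → Apr 27, 1955: 31 days (March has 31).
Apr 27, 1955 → May 27, 1955: 30 days (April has 30).
May 27, 1955 → Jun 27, 1955: 31 days (May has 31).
Jun 27, 1955 → Jul 27, 1955: 30 days (June has 30).
Jul 27, 1955 → Aug 27, 1955: 31 days (July has 31).
Aug 27, 1955 → Sep 27, 1955: 31 days (August has 31).
Sep 27, 1955 → Oct 27, 1955: 30 days (September has 30).
Oct 27, 1955 → Oct 28, 1955: 1 days.
Total: 3926 days.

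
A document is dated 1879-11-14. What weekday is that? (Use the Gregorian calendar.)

Doomsday rule: the anchor day for the 1800s is Friday. For year 79: 79÷12 = 6 r 7, and 7÷4 = 1, so 6+7+1 = 14.
Friday + 14 ≡ Friday — that's 1879's doomsday.
In November the doomsday date is Nov 7.
Nov 14 is 7 days after Nov 7; 7 mod 7 = 0, so Friday + 0 = Friday.

Friday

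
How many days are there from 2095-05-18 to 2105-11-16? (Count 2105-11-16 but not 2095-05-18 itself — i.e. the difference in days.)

3834

May 18, 2095 → May 18, 2096: 366 days (Feb 29, 2096 is in that span).
May 18, 2096 → May 18, 2097: 365 days.
May 18, 2097 → May 18, 2098: 365 days.
May 18, 2098 → May 18, 2099: 365 days.
May 18, 2099 → May 18, 2100: 365 days.
May 18, 2100 → May 18, 2101: 365 days.
May 18, 2101 → May 18, 2102: 365 days.
May 18, 2102 → May 18, 2103: 365 days.
May 18, 2103 → May 18, 2104: 366 days (Feb 29, 2104 is in that span).
May 18, 2104 → May 18, 2105: 365 days.
May 18, 2105 → Jun 18, 2105: 31 days (May has 31).
Jun 18, 2105 → Jul 18, 2105: 30 days (June has 30).
Jul 18, 2105 → Aug 18, 2105: 31 days (July has 31).
Aug 18, 2105 → Sep 18, 2105: 31 days (August has 31).
Sep 18, 2105 → Oct 18, 2105: 30 days (September has 30).
Oct 18, 2105 → Nov 16, 2105: 29 days.
Total: 3834 days.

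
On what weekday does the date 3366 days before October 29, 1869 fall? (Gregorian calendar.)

Saturday

First find the weekday of Oct 29, 1869. Doomsday rule: the anchor day for the 1800s is Friday. For year 69: 69÷12 = 5 r 9, and 9÷4 = 2, so 5+9+2 = 16.
Friday + 16 ≡ Sunday — that's 1869's doomsday.
In October the doomsday date is Oct 10.
Oct 29 is 19 days after Oct 10; 19 mod 7 = 5, so Sunday + 5 = Friday.
3366 mod 7 = 6, so 3366 days before a Friday is Friday − 6 = Saturday.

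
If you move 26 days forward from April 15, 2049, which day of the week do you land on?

Tuesday

Apr 15, 2049 is a Thursday.
26 mod 7 = 5, so 26 days after a Thursday is Thursday + 5 = Tuesday.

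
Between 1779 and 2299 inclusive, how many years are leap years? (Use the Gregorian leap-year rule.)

Multiples of 4 in [1779,2299]: 130.
Of those, multiples of 100: 5 (not leap unless ÷400).
Multiples of 400: 1.
Leap years = 130 − 5 + 1 = 126.

126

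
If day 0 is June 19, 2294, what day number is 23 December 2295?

552

Jun 19, 2294 → Jun 19, 2295: 365 days.
Jun 19, 2295 → Jul 19, 2295: 30 days (June has 30).
Jul 19, 2295 → Aug 19, 2295: 31 days (July has 31).
Aug 19, 2295 → Sep 19, 2295: 31 days (August has 31).
Sep 19, 2295 → Oct 19, 2295: 30 days (September has 30).
Oct 19, 2295 → Nov 19, 2295: 31 days (October has 31).
Nov 19, 2295 → Dec 19, 2295: 30 days (November has 30).
Dec 19, 2295 → Dec 23, 2295: 4 days.
Total: 552 days.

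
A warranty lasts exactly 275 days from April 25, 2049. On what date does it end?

January 25, 2050

Apr has 30 days: +6 → May 1, 2049 (269 left).
May has 31 days: +31 → Jun 1, 2049 (238 left).
Jun has 30 days: +30 → Jul 1, 2049 (208 left).
Jul has 31 days: +31 → Aug 1, 2049 (177 left).
Aug has 31 days: +31 → Sep 1, 2049 (146 left).
Sep has 30 days: +30 → Oct 1, 2049 (116 left).
Oct has 31 days: +31 → Nov 1, 2049 (85 left).
Nov has 30 days: +30 → Dec 1, 2049 (55 left).
Dec has 31 days: +31 → Jan 1, 2050 (24 left).
+24 → Jan 25, 2050.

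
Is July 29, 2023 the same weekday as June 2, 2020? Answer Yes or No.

From Jun 2, 2020 to Jul 29, 2023 is 1152 days.
1152 mod 7 = 4, so they are different weekdays.
(Jun 2, 2020 is a Tuesday; Jul 29, 2023 is a Saturday.)

No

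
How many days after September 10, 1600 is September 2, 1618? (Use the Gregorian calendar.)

Sep 10, 1600 → Sep 10, 1601: 365 days.
Sep 10, 1601 → Sep 10, 1602: 365 days.
Sep 10, 1602 → Sep 10, 1603: 365 days.
Sep 10, 1603 → Sep 10, 1604: 366 days (Feb 29, 1604 is in that span).
Sep 10, 1604 → Sep 10, 1605: 365 days.
Sep 10, 1605 → Sep 10, 1606: 365 days.
Sep 10, 1606 → Sep 10, 1607: 365 days.
Sep 10, 1607 → Sep 10, 1608: 366 days (Feb 29, 1608 is in that span).
Sep 10, 1608 → Sep 10, 1609: 365 days.
Sep 10, 1609 → Sep 10, 1610: 365 days.
Sep 10, 1610 → Sep 10, 1611: 365 days.
Sep 10, 1611 → Sep 10, 1612: 366 days (Feb 29, 1612 is in that span).
Sep 10, 1612 → Sep 10, 1613: 365 days.
Sep 10, 1613 → Sep 10, 1614: 365 days.
Sep 10, 1614 → Sep 10, 1615: 365 days.
Sep 10, 1615 → Sep 10, 1616: 366 days (Feb 29, 1616 is in that span).
Sep 10, 1616 → Sep 10, 1617: 365 days.
Sep 10, 1617 → Oct 10, 1617: 30 days (September has 30).
Oct 10, 1617 → Nov 10, 1617: 31 days (October has 31).
Nov 10, 1617 → Dec 10, 1617: 30 days (November has 30).
Dec 10, 1617 → Jan 10, 1618: 31 days (December has 31).
Jan 10, 1618 → Feb 10, 1618: 31 days (January has 31).
Feb 10, 1618 → Mar 10, 1618: 28 days (February has 28).
Mar 10, 1618 → Apr 10, 1618: 31 days (March has 31).
Apr 10, 1618 → May 10, 1618: 30 days (April has 30).
May 10, 1618 → Jun 10, 1618: 31 days (May has 31).
Jun 10, 1618 → Jul 10, 1618: 30 days (June has 30).
Jul 10, 1618 → Aug 10, 1618: 31 days (July has 31).
Aug 10, 1618 → Sep 2, 1618: 23 days.
Total: 6566 days.

6566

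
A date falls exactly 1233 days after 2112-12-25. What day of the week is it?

Dec 25, 2112 is a Sunday.
1233 mod 7 = 1, so 1233 days after a Sunday is Sunday + 1 = Monday.

Monday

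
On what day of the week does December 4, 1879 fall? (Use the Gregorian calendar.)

Doomsday rule: the anchor day for the 1800s is Friday. For year 79: 79÷12 = 6 r 7, and 7÷4 = 1, so 6+7+1 = 14.
Friday + 14 ≡ Friday — that's 1879's doomsday.
In December the doomsday date is Dec 12.
Dec 4 is 8 days before Dec 12; 8 mod 7 = 1, so Friday − 1 = Thursday.

Thursday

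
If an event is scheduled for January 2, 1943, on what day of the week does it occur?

Saturday

Doomsday rule: the anchor day for the 1900s is Wednesday. For year 43: 43÷12 = 3 r 7, and 7÷4 = 1, so 3+7+1 = 11.
Wednesday + 11 ≡ Sunday — that's 1943's doomsday.
In January the doomsday date is Jan 3 (1943 is not a leap year).
Jan 2 is 1 day before Jan 3; 1 mod 7 = 1, so Sunday − 1 = Saturday.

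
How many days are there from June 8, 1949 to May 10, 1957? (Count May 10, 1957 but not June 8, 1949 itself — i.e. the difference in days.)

Jun 8, 1949 → Jun 8, 1950: 365 days.
Jun 8, 1950 → Jun 8, 1951: 365 days.
Jun 8, 1951 → Jun 8, 1952: 366 days (Feb 29, 1952 is in that span).
Jun 8, 1952 → Jun 8, 1953: 365 days.
Jun 8, 1953 → Jun 8, 1954: 365 days.
Jun 8, 1954 → Jun 8, 1955: 365 days.
Jun 8, 1955 → Jun 8, 1956: 366 days (Feb 29, 1956 is in that span).
Jun 8, 1956 → Jul 8, 1956: 30 days (June has 30).
Jul 8, 1956 → Aug 8, 1956: 31 days (July has 31).
Aug 8, 1956 → Sep 8, 1956: 31 days (August has 31).
Sep 8, 1956 → Oct 8, 1956: 30 days (September has 30).
Oct 8, 1956 → Nov 8, 1956: 31 days (October has 31).
Nov 8, 1956 → Dec 8, 1956: 30 days (November has 30).
Dec 8, 1956 → Jan 8, 1957: 31 days (December has 31).
Jan 8, 1957 → Feb 8, 1957: 31 days (January has 31).
Feb 8, 1957 → Mar 8, 1957: 28 days (February has 28).
Mar 8, 1957 → Apr 8, 1957: 31 days (March has 31).
Apr 8, 1957 → May 8, 1957: 30 days (April has 30).
May 8, 1957 → May 10, 1957: 2 days.
Total: 2893 days.

2893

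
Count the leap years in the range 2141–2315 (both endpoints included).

Multiples of 4 in [2141,2315]: 43.
Of those, multiples of 100: 2 (not leap unless ÷400).
Multiples of 400: 0.
Leap years = 43 − 2 + 0 = 41.

41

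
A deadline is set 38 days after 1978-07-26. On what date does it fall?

Jul has 31 days: +6 → Aug 1, 1978 (32 left).
Aug has 31 days: +31 → Sep 1, 1978 (1 left).
+1 → Sep 2, 1978.

September 2, 1978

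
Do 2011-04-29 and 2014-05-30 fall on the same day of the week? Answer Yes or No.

From Apr 29, 2011 to May 30, 2014 is 1127 days.
1127 mod 7 = 0, so they are the same weekday.
(Apr 29, 2011 is a Friday; May 30, 2014 is a Friday.)

Yes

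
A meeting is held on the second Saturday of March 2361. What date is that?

March 1, 2361 is a Wednesday.
The first Saturday is therefore March 4 (3 days later).
The second Saturday is 4 + 1×7 = March 11.

March 11, 2361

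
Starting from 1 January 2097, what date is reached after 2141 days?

+365 (one year) → Jan 1, 2098 (1776 left).
+365 (one year) → Jan 1, 2099 (1411 left).
+365 (one year) → Jan 1, 2100 (1046 left).
+365 (one year) → Jan 1, 2101 (681 left).
+365 (one year) → Jan 1, 2102 (316 left).
Jan has 31 days: +31 → Feb 1, 2102 (285 left).
Feb has 28 days: +28 → Mar 1, 2102 (257 left).
Mar has 31 days: +31 → Apr 1, 2102 (226 left).
Apr has 30 days: +30 → May 1, 2102 (196 left).
May has 31 days: +31 → Jun 1, 2102 (165 left).
Jun has 30 days: +30 → Jul 1, 2102 (135 left).
Jul has 31 days: +31 → Aug 1, 2102 (104 left).
Aug has 31 days: +31 → Sep 1, 2102 (73 left).
Sep has 30 days: +30 → Oct 1, 2102 (43 left).
Oct has 31 days: +31 → Nov 1, 2102 (12 left).
+12 → Nov 13, 2102.

November 13, 2102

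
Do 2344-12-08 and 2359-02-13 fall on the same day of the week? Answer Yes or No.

Yes

From Dec 8, 2344 to Feb 13, 2359 is 5180 days.
5180 mod 7 = 0, so they are the same weekday.
(Dec 8, 2344 is a Friday; Feb 13, 2359 is a Friday.)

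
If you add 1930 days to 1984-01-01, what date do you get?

April 14, 1989

+366 (one year; includes Feb 29, 1984) → Jan 1, 1985 (1564 left).
+365 (one year) → Jan 1, 1986 (1199 left).
+365 (one year) → Jan 1, 1987 (834 left).
+365 (one year) → Jan 1, 1988 (469 left).
+366 (one year; includes Feb 29, 1988) → Jan 1, 1989 (103 left).
Jan has 31 days: +31 → Feb 1, 1989 (72 left).
Feb has 28 days: +28 → Mar 1, 1989 (44 left).
Mar has 31 days: +31 → Apr 1, 1989 (13 left).
+13 → Apr 14, 1989.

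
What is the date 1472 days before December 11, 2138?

−365 (one year) → Dec 11, 2137 (1107 left).
−365 (one year) → Dec 11, 2136 (742 left).
−366 (one year; includes Feb 29, 2136) → Dec 11, 2135 (376 left).
−11 → Nov 30, 2135 (end of Nov, 30 days; 365 left).
−30 → Oct 31, 2135 (end of Oct, 31 days; 335 left).
−31 → Sep 30, 2135 (end of Sep, 30 days; 304 left).
−30 → Aug 31, 2135 (end of Aug, 31 days; 274 left).
−31 → Jul 31, 2135 (end of Jul, 31 days; 243 left).
−31 → Jun 30, 2135 (end of Jun, 30 days; 212 left).
−30 → May 31, 2135 (end of May, 31 days; 182 left).
−31 → Apr 30, 2135 (end of Apr, 30 days; 151 left).
−30 → Mar 31, 2135 (end of Mar, 31 days; 121 left).
−31 → Feb 28, 2135 (end of Feb, 28 days; 90 left).
−28 → Jan 31, 2135 (end of Jan, 31 days; 62 left).
−31 → Dec 31, 2134 (end of Dec, 31 days; 31 left).
−31 → Nov 30, 2134 (end of Nov, 30 days; 0 left).

November 30, 2134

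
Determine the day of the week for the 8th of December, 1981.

Doomsday rule: the anchor day for the 1900s is Wednesday. For year 81: 81÷12 = 6 r 9, and 9÷4 = 2, so 6+9+2 = 17.
Wednesday + 17 ≡ Saturday — that's 1981's doomsday.
In December the doomsday date is Dec 12.
Dec 8 is 4 days before Dec 12; 4 mod 7 = 4, so Saturday − 4 = Tuesday.

Tuesday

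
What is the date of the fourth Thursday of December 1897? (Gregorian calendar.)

December 23, 1897

December 1, 1897 is a Wednesday.
The first Thursday is therefore December 2 (1 days later).
The fourth Thursday is 2 + 3×7 = December 23.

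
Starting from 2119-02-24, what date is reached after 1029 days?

December 19, 2121

+365 (one year) → Feb 24, 2120 (664 left).
+366 (one year; includes Feb 29, 2120) → Feb 24, 2121 (298 left).
Feb has 28 days: +5 → Mar 1, 2121 (293 left).
Mar has 31 days: +31 → Apr 1, 2121 (262 left).
Apr has 30 days: +30 → May 1, 2121 (232 left).
May has 31 days: +31 → Jun 1, 2121 (201 left).
Jun has 30 days: +30 → Jul 1, 2121 (171 left).
Jul has 31 days: +31 → Aug 1, 2121 (140 left).
Aug has 31 days: +31 → Sep 1, 2121 (109 left).
Sep has 30 days: +30 → Oct 1, 2121 (79 left).
Oct has 31 days: +31 → Nov 1, 2121 (48 left).
Nov has 30 days: +30 → Dec 1, 2121 (18 left).
+18 → Dec 19, 2121.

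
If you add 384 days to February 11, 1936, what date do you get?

March 1, 1937

Feb has 29 days: +19 → Mar 1, 1936 (365 left).
Mar has 31 days: +31 → Apr 1, 1936 (334 left).
Apr has 30 days: +30 → May 1, 1936 (304 left).
May has 31 days: +31 → Jun 1, 1936 (273 left).
Jun has 30 days: +30 → Jul 1, 1936 (243 left).
Jul has 31 days: +31 → Aug 1, 1936 (212 left).
Aug has 31 days: +31 → Sep 1, 1936 (181 left).
Sep has 30 days: +30 → Oct 1, 1936 (151 left).
Oct has 31 days: +31 → Nov 1, 1936 (120 left).
Nov has 30 days: +30 → Dec 1, 1936 (90 left).
Dec has 31 days: +31 → Jan 1, 1937 (59 left).
Jan has 31 days: +31 → Feb 1, 1937 (28 left).
Feb has 28 days: +28 → Mar 1, 1937 (0 left).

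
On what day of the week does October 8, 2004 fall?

January 1, 2004 is a Thursday.
Jan 1, 2004 → Feb 1, 2004: 31 days (January has 31).
Feb 1, 2004 → Mar 1, 2004: 29 days (February has 29).
Mar 1, 2004 → Apr 1, 2004: 31 days (March has 31).
Apr 1, 2004 → May 1, 2004: 30 days (April has 30).
May 1, 2004 → Jun 1, 2004: 31 days (May has 31).
Jun 1, 2004 → Jul 1, 2004: 30 days (June has 30).
Jul 1, 2004 → Aug 1, 2004: 31 days (July has 31).
Aug 1, 2004 → Sep 1, 2004: 31 days (August has 31).
Sep 1, 2004 → Oct 1, 2004: 30 days (September has 30).
Oct 1, 2004 → Oct 8, 2004: 7 days.
Total: 281 days.
281 mod 7 = 1, so Thursday + 1 = Friday.

Friday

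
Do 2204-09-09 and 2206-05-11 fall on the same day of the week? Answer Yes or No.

Yes

From Sep 9, 2204 to May 11, 2206 is 609 days.
609 mod 7 = 0, so they are the same weekday.
(Sep 9, 2204 is a Sunday; May 11, 2206 is a Sunday.)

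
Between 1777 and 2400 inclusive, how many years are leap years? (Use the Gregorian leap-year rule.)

Multiples of 4 in [1777,2400]: 156.
Of those, multiples of 100: 7 (not leap unless ÷400).
Multiples of 400: 2.
Leap years = 156 − 7 + 2 = 151.

151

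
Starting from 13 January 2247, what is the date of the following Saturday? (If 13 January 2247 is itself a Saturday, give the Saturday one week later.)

January 16, 2247

Jan 13, 2247 is a Wednesday.
From Wednesday to the next Saturday is 3 days.
Jan 13, 2247 + 3 = Jan 16, 2247.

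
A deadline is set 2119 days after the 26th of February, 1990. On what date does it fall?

December 16, 1995

+365 (one year) → Feb 26, 1991 (1754 left).
+365 (one year) → Feb 26, 1992 (1389 left).
+366 (one year; includes Feb 29, 1992) → Feb 26, 1993 (1023 left).
+365 (one year) → Feb 26, 1994 (658 left).
+365 (one year) → Feb 26, 1995 (293 left).
Feb has 28 days: +3 → Mar 1, 1995 (290 left).
Mar has 31 days: +31 → Apr 1, 1995 (259 left).
Apr has 30 days: +30 → May 1, 1995 (229 left).
May has 31 days: +31 → Jun 1, 1995 (198 left).
Jun has 30 days: +30 → Jul 1, 1995 (168 left).
Jul has 31 days: +31 → Aug 1, 1995 (137 left).
Aug has 31 days: +31 → Sep 1, 1995 (106 left).
Sep has 30 days: +30 → Oct 1, 1995 (76 left).
Oct has 31 days: +31 → Nov 1, 1995 (45 left).
Nov has 30 days: +30 → Dec 1, 1995 (15 left).
+15 → Dec 16, 1995.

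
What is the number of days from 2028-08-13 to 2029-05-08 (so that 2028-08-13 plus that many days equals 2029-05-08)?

268

Aug 13, 2028 → Sep 13, 2028: 31 days (August has 31).
Sep 13, 2028 → Oct 13, 2028: 30 days (September has 30).
Oct 13, 2028 → Nov 13, 2028: 31 days (October has 31).
Nov 13, 2028 → Dec 13, 2028: 30 days (November has 30).
Dec 13, 2028 → Jan 13, 2029: 31 days (December has 31).
Jan 13, 2029 → Feb 13, 2029: 31 days (January has 31).
Feb 13, 2029 → Mar 13, 2029: 28 days (February has 28).
Mar 13, 2029 → Apr 13, 2029: 31 days (March has 31).
Apr 13, 2029 → May 8, 2029: 25 days.
Total: 268 days.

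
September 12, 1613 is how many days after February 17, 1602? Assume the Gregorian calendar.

4225

Feb 17, 1602 → Feb 17, 1603: 365 days.
Feb 17, 1603 → Feb 17, 1604: 365 days.
Feb 17, 1604 → Feb 17, 1605: 366 days (Feb 29, 1604 is in that span).
Feb 17, 1605 → Feb 17, 1606: 365 days.
Feb 17, 1606 → Feb 17, 1607: 365 days.
Feb 17, 1607 → Feb 17, 1608: 365 days.
Feb 17, 1608 → Feb 17, 1609: 366 days (Feb 29, 1608 is in that span).
Feb 17, 1609 → Feb 17, 1610: 365 days.
Feb 17, 1610 → Feb 17, 1611: 365 days.
Feb 17, 1611 → Feb 17, 1612: 365 days.
Feb 17, 1612 → Feb 17, 1613: 366 days (Feb 29, 1612 is in that span).
Feb 17, 1613 → Mar 17, 1613: 28 days (February has 28).
Mar 17, 1613 → Apr 17, 1613: 31 days (March has 31).
Apr 17, 1613 → May 17, 1613: 30 days (April has 30).
May 17, 1613 → Jun 17, 1613: 31 days (May has 31).
Jun 17, 1613 → Jul 17, 1613: 30 days (June has 30).
Jul 17, 1613 → Aug 17, 1613: 31 days (July has 31).
Aug 17, 1613 → Sep 12, 1613: 26 days.
Total: 4225 days.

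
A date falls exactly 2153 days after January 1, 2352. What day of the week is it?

First find the weekday of Jan 1, 2352. Doomsday rule: the anchor day for the 2300s is Wednesday. For year 52: 52÷12 = 4 r 4, and 4÷4 = 1, so 4+4+1 = 9.
Wednesday + 9 ≡ Friday — that's 2352's doomsday.
In January the doomsday date is Jan 4 (2352 is a leap year (divisible by 4)).
Jan 1 is 3 days before Jan 4; 3 mod 7 = 3, so Friday − 3 = Tuesday.
2153 mod 7 = 4, so 2153 days after a Tuesday is Tuesday + 4 = Saturday.

Saturday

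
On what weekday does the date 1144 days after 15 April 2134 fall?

Apr 15, 2134 is a Thursday.
1144 mod 7 = 3, so 1144 days after a Thursday is Thursday + 3 = Sunday.

Sunday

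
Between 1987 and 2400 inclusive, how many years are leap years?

Multiples of 4 in [1987,2400]: 104.
Of those, multiples of 100: 5 (not leap unless ÷400).
Multiples of 400: 2.
Leap years = 104 − 5 + 2 = 101.

101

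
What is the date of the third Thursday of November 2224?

November 1, 2224 is a Monday.
The first Thursday is therefore November 4 (3 days later).
The third Thursday is 4 + 2×7 = November 18.

November 18, 2224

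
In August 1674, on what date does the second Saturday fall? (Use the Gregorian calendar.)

August 1, 1674 is a Wednesday.
The first Saturday is therefore August 4 (3 days later).
The second Saturday is 4 + 1×7 = August 11.

August 11, 1674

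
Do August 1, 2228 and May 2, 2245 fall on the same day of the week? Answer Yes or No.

Yes

From Aug 1, 2228 to May 2, 2245 is 6118 days.
6118 mod 7 = 0, so they are the same weekday.
(Aug 1, 2228 is a Friday; May 2, 2245 is a Friday.)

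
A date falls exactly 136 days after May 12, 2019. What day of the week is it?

May 12, 2019 is a Sunday.
136 mod 7 = 3, so 136 days after a Sunday is Sunday + 3 = Wednesday.

Wednesday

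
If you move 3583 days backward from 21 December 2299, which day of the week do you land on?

Friday

First find the weekday of Dec 21, 2299. Doomsday rule: the anchor day for the 2200s is Friday. For year 99: 99÷12 = 8 r 3, and 3÷4 = 0, so 8+3+0 = 11.
Friday + 11 ≡ Tuesday — that's 2299's doomsday.
In December the doomsday date is Dec 12.
Dec 21 is 9 days after Dec 12; 9 mod 7 = 2, so Tuesday + 2 = Thursday.
3583 mod 7 = 6, so 3583 days before a Thursday is Thursday − 6 = Friday.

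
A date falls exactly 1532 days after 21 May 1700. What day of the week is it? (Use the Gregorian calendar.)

Thursday

May 21, 1700 is a Friday.
1532 mod 7 = 6, so 1532 days after a Friday is Friday + 6 = Thursday.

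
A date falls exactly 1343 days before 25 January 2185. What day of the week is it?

Wednesday

First find the weekday of Jan 25, 2185. Doomsday rule: the anchor day for the 2100s is Sunday. For year 85: 85÷12 = 7 r 1, and 1÷4 = 0, so 7+1+0 = 8.
Sunday + 8 ≡ Monday — that's 2185's doomsday.
In January the doomsday date is Jan 3 (2185 is not a leap year).
Jan 25 is 22 days after Jan 3; 22 mod 7 = 1, so Monday + 1 = Tuesday.
1343 mod 7 = 6, so 1343 days before a Tuesday is Tuesday − 6 = Wednesday.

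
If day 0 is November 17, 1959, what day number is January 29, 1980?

7378

Nov 17, 1959 → Nov 17, 1960: 366 days (Feb 29, 1960 is in that span).
Nov 17, 1960 → Nov 17, 1961: 365 days.
Nov 17, 1961 → Nov 17, 1962: 365 days.
Nov 17, 1962 → Nov 17, 1963: 365 days.
Nov 17, 1963 → Nov 17, 1964: 366 days (Feb 29, 1964 is in that span).
Nov 17, 1964 → Nov 17, 1965: 365 days.
Nov 17, 1965 → Nov 17, 1966: 365 days.
Nov 17, 1966 → Nov 17, 1967: 365 days.
Nov 17, 1967 → Nov 17, 1968: 366 days (Feb 29, 1968 is in that span).
Nov 17, 1968 → Nov 17, 1969: 365 days.
Nov 17, 1969 → Nov 17, 1970: 365 days.
Nov 17, 1970 → Nov 17, 1971: 365 days.
Nov 17, 1971 → Nov 17, 1972: 366 days (Feb 29, 1972 is in that span).
Nov 17, 1972 → Nov 17, 1973: 365 days.
Nov 17, 1973 → Nov 17, 1974: 365 days.
Nov 17, 1974 → Nov 17, 1975: 365 days.
Nov 17, 1975 → Nov 17, 1976: 366 days (Feb 29, 1976 is in that span).
Nov 17, 1976 → Nov 17, 1977: 365 days.
Nov 17, 1977 → Nov 17, 1978: 365 days.
Nov 17, 1978 → Nov 17, 1979: 365 days.
Nov 17, 1979 → Dec 17, 1979: 30 days (November has 30).
Dec 17, 1979 → Jan 17, 1980: 31 days (December has 31).
Jan 17, 1980 → Jan 29, 1980: 12 days.
Total: 7378 days.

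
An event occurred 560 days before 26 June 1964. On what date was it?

December 14, 1962

−366 (one year; includes Feb 29, 1964) → Jun 26, 1963 (194 left).
−26 → May 31, 1963 (end of May, 31 days; 168 left).
−31 → Apr 30, 1963 (end of Apr, 30 days; 137 left).
−30 → Mar 31, 1963 (end of Mar, 31 days; 107 left).
−31 → Feb 28, 1963 (end of Feb, 28 days; 76 left).
−28 → Jan 31, 1963 (end of Jan, 31 days; 48 left).
−31 → Dec 31, 1962 (end of Dec, 31 days; 17 left).
−17 → Dec 14, 1962.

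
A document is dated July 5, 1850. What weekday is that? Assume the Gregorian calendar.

Doomsday rule: the anchor day for the 1800s is Friday. For year 50: 50÷12 = 4 r 2, and 2÷4 = 0, so 4+2+0 = 6.
Friday + 6 ≡ Thursday — that's 1850's doomsday.
In July the doomsday date is Jul 11.
Jul 5 is 6 days before Jul 11; 6 mod 7 = 6, so Thursday − 6 = Friday.

Friday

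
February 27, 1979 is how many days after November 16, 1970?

Nov 16, 1970 → Nov 16, 1971: 365 days.
Nov 16, 1971 → Nov 16, 1972: 366 days (Feb 29, 1972 is in that span).
Nov 16, 1972 → Nov 16, 1973: 365 days.
Nov 16, 1973 → Nov 16, 1974: 365 days.
Nov 16, 1974 → Nov 16, 1975: 365 days.
Nov 16, 1975 → Nov 16, 1976: 366 days (Feb 29, 1976 is in that span).
Nov 16, 1976 → Nov 16, 1977: 365 days.
Nov 16, 1977 → Nov 16, 1978: 365 days.
Nov 16, 1978 → Dec 16, 1978: 30 days (November has 30).
Dec 16, 1978 → Jan 16, 1979: 31 days (December has 31).
Jan 16, 1979 → Feb 16, 1979: 31 days (January has 31).
Feb 16, 1979 → Feb 27, 1979: 11 days.
Total: 3025 days.

3025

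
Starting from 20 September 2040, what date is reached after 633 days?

+365 (one year) → Sep 20, 2041 (268 left).
Sep has 30 days: +11 → Oct 1, 2041 (257 left).
Oct has 31 days: +31 → Nov 1, 2041 (226 left).
Nov has 30 days: +30 → Dec 1, 2041 (196 left).
Dec has 31 days: +31 → Jan 1, 2042 (165 left).
Jan has 31 days: +31 → Feb 1, 2042 (134 left).
Feb has 28 days: +28 → Mar 1, 2042 (106 left).
Mar has 31 days: +31 → Apr 1, 2042 (75 left).
Apr has 30 days: +30 → May 1, 2042 (45 left).
May has 31 days: +31 → Jun 1, 2042 (14 left).
+14 → Jun 15, 2042.

June 15, 2042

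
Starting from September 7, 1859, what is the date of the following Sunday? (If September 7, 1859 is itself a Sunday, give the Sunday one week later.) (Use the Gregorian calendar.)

September 11, 1859

Sep 7, 1859 is a Wednesday.
From Wednesday to the next Sunday is 4 days.
Sep 7, 1859 + 4 = Sep 11, 1859.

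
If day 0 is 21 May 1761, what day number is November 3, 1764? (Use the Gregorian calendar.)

1262

May 21, 1761 → May 21, 1762: 365 days.
May 21, 1762 → May 21, 1763: 365 days.
May 21, 1763 → May 21, 1764: 366 days (Feb 29, 1764 is in that span).
May 21, 1764 → Jun 21, 1764: 31 days (May has 31).
Jun 21, 1764 → Jul 21, 1764: 30 days (June has 30).
Jul 21, 1764 → Aug 21, 1764: 31 days (July has 31).
Aug 21, 1764 → Sep 21, 1764: 31 days (August has 31).
Sep 21, 1764 → Oct 21, 1764: 30 days (September has 30).
Oct 21, 1764 → Nov 3, 1764: 13 days.
Total: 1262 days.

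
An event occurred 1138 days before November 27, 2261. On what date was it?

October 16, 2258

−365 (one year) → Nov 27, 2260 (773 left).
−366 (one year; includes Feb 29, 2260) → Nov 27, 2259 (407 left).
−365 (one year) → Nov 27, 2258 (42 left).
−27 → Oct 31, 2258 (end of Oct, 31 days; 15 left).
−15 → Oct 16, 2258.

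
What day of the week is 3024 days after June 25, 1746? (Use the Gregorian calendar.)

Saturday

Jun 25, 1746 is a Saturday.
3024 mod 7 = 0, so 3024 days after a Saturday is Saturday + 0 = Saturday.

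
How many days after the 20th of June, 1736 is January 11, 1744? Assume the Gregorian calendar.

2761

Jun 20, 1736 → Jun 20, 1737: 365 days.
Jun 20, 1737 → Jun 20, 1738: 365 days.
Jun 20, 1738 → Jun 20, 1739: 365 days.
Jun 20, 1739 → Jun 20, 1740: 366 days (Feb 29, 1740 is in that span).
Jun 20, 1740 → Jun 20, 1741: 365 days.
Jun 20, 1741 → Jun 20, 1742: 365 days.
Jun 20, 1742 → Jun 20, 1743: 365 days.
Jun 20, 1743 → Jul 20, 1743: 30 days (June has 30).
Jul 20, 1743 → Aug 20, 1743: 31 days (July has 31).
Aug 20, 1743 → Sep 20, 1743: 31 days (August has 31).
Sep 20, 1743 → Oct 20, 1743: 30 days (September has 30).
Oct 20, 1743 → Nov 20, 1743: 31 days (October has 31).
Nov 20, 1743 → Dec 20, 1743: 30 days (November has 30).
Dec 20, 1743 → Jan 11, 1744: 22 days.
Total: 2761 days.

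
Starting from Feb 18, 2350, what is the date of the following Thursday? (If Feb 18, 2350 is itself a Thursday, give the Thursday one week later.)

Feb 18, 2350 is a Saturday.
From Saturday to the next Thursday is 5 days.
Feb 18, 2350 + 5 = Feb 23, 2350.

February 23, 2350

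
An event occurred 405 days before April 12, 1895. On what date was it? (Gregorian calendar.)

March 3, 1894

−365 (one year) → Apr 12, 1894 (40 left).
−12 → Mar 31, 1894 (end of Mar, 31 days; 28 left).
−28 → Mar 3, 1894.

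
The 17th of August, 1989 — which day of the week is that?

Thursday

Doomsday rule: the anchor day for the 1900s is Wednesday. For year 89: 89÷12 = 7 r 5, and 5÷4 = 1, so 7+5+1 = 13.
Wednesday + 13 ≡ Tuesday — that's 1989's doomsday.
In August the doomsday date is Aug 8.
Aug 17 is 9 days after Aug 8; 9 mod 7 = 2, so Tuesday + 2 = Thursday.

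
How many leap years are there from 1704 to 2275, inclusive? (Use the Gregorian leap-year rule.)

Multiples of 4 in [1704,2275]: 143.
Of those, multiples of 100: 5 (not leap unless ÷400).
Multiples of 400: 1.
Leap years = 143 − 5 + 1 = 139.

139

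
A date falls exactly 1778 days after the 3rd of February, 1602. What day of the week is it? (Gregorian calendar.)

First find the weekday of Feb 3, 1602. Doomsday rule: the anchor day for the 1600s is Tuesday. For year 02: 2÷12 = 0 r 2, and 2÷4 = 0, so 0+2+0 = 2.
Tuesday + 2 ≡ Thursday — that's 1602's doomsday.
In February the doomsday date is Feb 28 (1602 is not a leap year).
Feb 3 is 25 days before Feb 28; 25 mod 7 = 4, so Thursday − 4 = Sunday.
1778 mod 7 = 0, so 1778 days after a Sunday is Sunday + 0 = Sunday.

Sunday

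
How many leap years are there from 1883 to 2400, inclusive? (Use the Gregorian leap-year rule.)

126

Multiples of 4 in [1883,2400]: 130.
Of those, multiples of 100: 6 (not leap unless ÷400).
Multiples of 400: 2.
Leap years = 130 − 6 + 2 = 126.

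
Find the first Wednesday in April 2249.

April 1, 2249 is a Sunday.
The first Wednesday is therefore April 4 (3 days later).

April 4, 2249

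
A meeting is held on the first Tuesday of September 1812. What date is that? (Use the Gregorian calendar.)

September 1, 1812 is a Tuesday.
The first Tuesday is therefore September 1 (same day).

September 1, 1812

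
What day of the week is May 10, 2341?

Doomsday rule: the anchor day for the 2300s is Wednesday. For year 41: 41÷12 = 3 r 5, and 5÷4 = 1, so 3+5+1 = 9.
Wednesday + 9 ≡ Friday — that's 2341's doomsday.
In May the doomsday date is May 9.
May 10 is 1 day after May 9; 1 mod 7 = 1, so Friday + 1 = Saturday.

Saturday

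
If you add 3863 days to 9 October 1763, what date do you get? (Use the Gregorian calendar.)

May 7, 1774

+366 (one year; includes Feb 29, 1764) → Oct 9, 1764 (3497 left).
+365 (one year) → Oct 9, 1765 (3132 left).
+365 (one year) → Oct 9, 1766 (2767 left).
+365 (one year) → Oct 9, 1767 (2402 left).
+366 (one year; includes Feb 29, 1768) → Oct 9, 1768 (2036 left).
+365 (one year) → Oct 9, 1769 (1671 left).
+365 (one year) → Oct 9, 1770 (1306 left).
+365 (one year) → Oct 9, 1771 (941 left).
+366 (one year; includes Feb 29, 1772) → Oct 9, 1772 (575 left).
+365 (one year) → Oct 9, 1773 (210 left).
Oct has 31 days: +23 → Nov 1, 1773 (187 left).
Nov has 30 days: +30 → Dec 1, 1773 (157 left).
Dec has 31 days: +31 → Jan 1, 1774 (126 left).
Jan has 31 days: +31 → Feb 1, 1774 (95 left).
Feb has 28 days: +28 → Mar 1, 1774 (67 left).
Mar has 31 days: +31 → Apr 1, 1774 (36 left).
Apr has 30 days: +30 → May 1, 1774 (6 left).
+6 → May 7, 1774.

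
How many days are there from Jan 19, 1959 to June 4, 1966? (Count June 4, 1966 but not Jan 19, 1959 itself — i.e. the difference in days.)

2693

Jan 19, 1959 → Jan 19, 1960: 365 days.
Jan 19, 1960 → Jan 19, 1961: 366 days (Feb 29, 1960 is in that span).
Jan 19, 1961 → Jan 19, 1962: 365 days.
Jan 19, 1962 → Jan 19, 1963: 365 days.
Jan 19, 1963 → Jan 19, 1964: 365 days.
Jan 19, 1964 → Jan 19, 1965: 366 days (Feb 29, 1964 is in that span).
Jan 19, 1965 → Jan 19, 1966: 365 days.
Jan 19, 1966 → Feb 19, 1966: 31 days (January has 31).
Feb 19, 1966 → Mar 19, 1966: 28 days (February has 28).
Mar 19, 1966 → Apr 19, 1966: 31 days (March has 31).
Apr 19, 1966 → May 19, 1966: 30 days (April has 30).
May 19, 1966 → Jun 4, 1966: 16 days.
Total: 2693 days.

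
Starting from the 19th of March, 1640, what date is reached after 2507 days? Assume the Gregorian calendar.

January 29, 1647

+365 (one year) → Mar 19, 1641 (2142 left).
+365 (one year) → Mar 19, 1642 (1777 left).
+365 (one year) → Mar 19, 1643 (1412 left).
+366 (one year; includes Feb 29, 1644) → Mar 19, 1644 (1046 left).
+365 (one year) → Mar 19, 1645 (681 left).
+365 (one year) → Mar 19, 1646 (316 left).
Mar has 31 days: +13 → Apr 1, 1646 (303 left).
Apr has 30 days: +30 → May 1, 1646 (273 left).
May has 31 days: +31 → Jun 1, 1646 (242 left).
Jun has 30 days: +30 → Jul 1, 1646 (212 left).
Jul has 31 days: +31 → Aug 1, 1646 (181 left).
Aug has 31 days: +31 → Sep 1, 1646 (150 left).
Sep has 30 days: +30 → Oct 1, 1646 (120 left).
Oct has 31 days: +31 → Nov 1, 1646 (89 left).
Nov has 30 days: +30 → Dec 1, 1646 (59 left).
Dec has 31 days: +31 → Jan 1, 1647 (28 left).
+28 → Jan 29, 1647.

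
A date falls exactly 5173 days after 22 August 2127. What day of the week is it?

First find the weekday of Aug 22, 2127. Doomsday rule: the anchor day for the 2100s is Sunday. For year 27: 27÷12 = 2 r 3, and 3÷4 = 0, so 2+3+0 = 5.
Sunday + 5 ≡ Friday — that's 2127's doomsday.
In August the doomsday date is Aug 8.
Aug 22 is 14 days after Aug 8; 14 mod 7 = 0, so Friday + 0 = Friday.
5173 mod 7 = 0, so 5173 days after a Friday is Friday + 0 = Friday.

Friday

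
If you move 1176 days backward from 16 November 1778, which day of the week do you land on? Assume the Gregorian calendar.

Monday

First find the weekday of Nov 16, 1778. Doomsday rule: the anchor day for the 1700s is Sunday. For year 78: 78÷12 = 6 r 6, and 6÷4 = 1, so 6+6+1 = 13.
Sunday + 13 ≡ Saturday — that's 1778's doomsday.
In November the doomsday date is Nov 7.
Nov 16 is 9 days after Nov 7; 9 mod 7 = 2, so Saturday + 2 = Monday.
1176 mod 7 = 0, so 1176 days before a Monday is Monday − 0 = Monday.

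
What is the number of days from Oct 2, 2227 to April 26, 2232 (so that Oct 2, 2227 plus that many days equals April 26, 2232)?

1668

Oct 2, 2227 → Oct 2, 2228: 366 days (Feb 29, 2228 is in that span).
Oct 2, 2228 → Oct 2, 2229: 365 days.
Oct 2, 2229 → Oct 2, 2230: 365 days.
Oct 2, 2230 → Oct 2, 2231: 365 days.
Oct 2, 2231 → Nov 2, 2231: 31 days (October has 31).
Nov 2, 2231 → Dec 2, 2231: 30 days (November has 30).
Dec 2, 2231 → Jan 2, 2232: 31 days (December has 31).
Jan 2, 2232 → Feb 2, 2232: 31 days (January has 31).
Feb 2, 2232 → Mar 2, 2232: 29 days (February has 29).
Mar 2, 2232 → Apr 2, 2232: 31 days (March has 31).
Apr 2, 2232 → Apr 26, 2232: 24 days.
Total: 1668 days.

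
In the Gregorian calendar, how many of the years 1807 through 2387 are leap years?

141

Multiples of 4 in [1807,2387]: 145.
Of those, multiples of 100: 5 (not leap unless ÷400).
Multiples of 400: 1.
Leap years = 145 − 5 + 1 = 141.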